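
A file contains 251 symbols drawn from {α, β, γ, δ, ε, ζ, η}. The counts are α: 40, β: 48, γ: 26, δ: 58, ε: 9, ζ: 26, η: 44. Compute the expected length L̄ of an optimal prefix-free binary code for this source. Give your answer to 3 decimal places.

Probabilities are the counts divided by 251.
Repeatedly combine the two least-probable nodes; the expected code length is the sum of the merged weights.
merge 9/251 + 26/251 → 35/251
merge 26/251 + 35/251 → 61/251
merge 40/251 + 44/251 → 84/251
merge 48/251 + 58/251 → 106/251
merge 61/251 + 84/251 → 145/251
merge 106/251 + 145/251 → 1
L = 35/251 + 61/251 + 84/251 + 106/251 + 145/251 + 1 = 682/251 ≈ 2.717 bits/symbol.

2.717 bits/symbol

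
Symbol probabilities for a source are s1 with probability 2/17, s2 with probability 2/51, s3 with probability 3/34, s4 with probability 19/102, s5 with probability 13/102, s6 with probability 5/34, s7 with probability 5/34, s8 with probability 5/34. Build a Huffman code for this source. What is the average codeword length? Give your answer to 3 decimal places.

Repeatedly combine the two least-probable nodes; the expected code length is the sum of the merged weights.
merge 2/51 + 3/34 → 13/102
merge 2/17 + 13/102 → 25/102
merge 13/102 + 5/34 → 14/51
merge 5/34 + 5/34 → 5/17
merge 19/102 + 25/102 → 22/51
merge 14/51 + 5/17 → 29/51
merge 22/51 + 29/51 → 1
L = 13/102 + 25/102 + 14/51 + 5/17 + 22/51 + 29/51 + 1 = 50/17 ≈ 2.941 bits/symbol.

2.941 bits/symbol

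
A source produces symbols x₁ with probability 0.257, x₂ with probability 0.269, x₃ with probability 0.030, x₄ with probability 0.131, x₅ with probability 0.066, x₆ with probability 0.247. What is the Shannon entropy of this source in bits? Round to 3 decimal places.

H = −Σ pᵢ log₂ pᵢ.
−0.257·log₂(0.257) = 0.5038
−0.269·log₂(0.269) = 0.5096
−0.030·log₂(0.030) = 0.1518
−0.131·log₂(0.131) = 0.3841
−0.066·log₂(0.066) = 0.2588
−0.247·log₂(0.247) = 0.4983
Sum ≈ 2.3064 → 2.306 bits.

2.306 bits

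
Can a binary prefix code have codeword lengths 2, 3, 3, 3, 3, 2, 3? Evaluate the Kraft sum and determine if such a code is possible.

1.125; no

With common denominator 2^3 = 8: Σ 2^(−ℓᵢ) = 2/8 + 1/8 + 1/8 + 1/8 + 1/8 + 2/8 + 1/8 = 9/8 = 1.125.
Kraft's inequality requires Σ ≤ 1; here Σ = 1.125 > 1, so no such prefix code exists.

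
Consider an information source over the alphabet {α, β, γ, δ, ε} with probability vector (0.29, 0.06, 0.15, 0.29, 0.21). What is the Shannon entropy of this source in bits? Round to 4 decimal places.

H = −Σ pᵢ log₂ pᵢ.
−0.29·log₂(0.29) = 0.5179
−0.06·log₂(0.06) = 0.2435
−0.15·log₂(0.15) = 0.4105
−0.29·log₂(0.29) = 0.5179
−0.21·log₂(0.21) = 0.4728
Sum ≈ 2.1627 → 2.1627 bits.

2.1627 bits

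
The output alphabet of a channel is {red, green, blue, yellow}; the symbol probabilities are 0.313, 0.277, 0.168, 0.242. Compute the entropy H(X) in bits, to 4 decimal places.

H = −Σ pᵢ log₂ pᵢ.
−0.313·log₂(0.313) = 0.5245
−0.277·log₂(0.277) = 0.5130
−0.168·log₂(0.168) = 0.4323
−0.242·log₂(0.242) = 0.4954
Sum ≈ 1.9652 → 1.9652 bits.

1.9652 bits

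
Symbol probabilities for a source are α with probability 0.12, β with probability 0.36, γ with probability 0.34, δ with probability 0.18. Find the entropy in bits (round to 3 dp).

H = −Σ pᵢ log₂ pᵢ.
−0.12·log₂(0.12) = 0.3671
−0.36·log₂(0.36) = 0.5306
−0.34·log₂(0.34) = 0.5292
−0.18·log₂(0.18) = 0.4453
Sum ≈ 1.8722 → 1.872 bits.

1.872 bits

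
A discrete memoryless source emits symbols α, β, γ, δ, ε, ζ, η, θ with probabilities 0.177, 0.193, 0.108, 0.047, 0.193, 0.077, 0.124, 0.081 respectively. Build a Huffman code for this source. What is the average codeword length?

2.927 bits/symbol

Repeatedly combine the two least-probable nodes; the expected code length is the sum of the merged weights.
merge 47/1000 + 77/1000 → 31/250
merge 81/1000 + 27/250 → 189/1000
merge 31/250 + 31/250 → 31/125
merge 177/1000 + 189/1000 → 183/500
merge 193/1000 + 193/1000 → 193/500
merge 31/125 + 183/500 → 307/500
merge 193/500 + 307/500 → 1
L = 31/250 + 189/1000 + 31/125 + 183/500 + 193/500 + 307/500 + 1 = 2927/1000 = 2.927 bits/symbol.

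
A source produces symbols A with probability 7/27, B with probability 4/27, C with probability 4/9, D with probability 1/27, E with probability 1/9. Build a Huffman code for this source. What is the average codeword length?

2 bits/symbol

Repeatedly combine the two least-probable nodes; the expected code length is the sum of the merged weights.
merge 1/27 + 1/9 → 4/27
merge 4/27 + 4/27 → 8/27
merge 7/27 + 8/27 → 5/9
merge 4/9 + 5/9 → 1
L = 4/27 + 8/27 + 5/9 + 1 = 2 bits/symbol.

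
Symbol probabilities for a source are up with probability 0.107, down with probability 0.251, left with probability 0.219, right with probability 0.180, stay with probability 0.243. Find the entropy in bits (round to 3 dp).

2.267 bits

H = −Σ pᵢ log₂ pᵢ.
−0.107·log₂(0.107) = 0.3450
−0.251·log₂(0.251) = 0.5006
−0.219·log₂(0.219) = 0.4798
−0.180·log₂(0.180) = 0.4453
−0.243·log₂(0.243) = 0.4960
Sum ≈ 2.2666 → 2.267 bits.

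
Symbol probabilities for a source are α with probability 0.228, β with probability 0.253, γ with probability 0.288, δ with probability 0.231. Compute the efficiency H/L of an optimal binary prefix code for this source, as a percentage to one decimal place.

Entropy H = −Σ p log₂ p ≈ 1.9935 bits.
Huffman merges: 57/250+231/1000→459/1000; 253/1000+36/125→541/1000; 459/1000+541/1000→1. L = 2 ≈ 2.0000.
Efficiency = H/L = 1.9935/2.0000 = 99.7%.

99.7%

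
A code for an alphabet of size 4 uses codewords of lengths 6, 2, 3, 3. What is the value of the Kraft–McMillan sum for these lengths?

0.515625

With common denominator 2^6 = 64: Σ 2^(−ℓᵢ) = 1/64 + 16/64 + 8/64 + 8/64 = 33/64 = 0.515625.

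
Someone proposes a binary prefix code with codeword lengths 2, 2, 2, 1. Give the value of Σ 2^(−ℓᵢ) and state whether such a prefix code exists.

1.25; no

With common denominator 2^2 = 4: Σ 2^(−ℓᵢ) = 1/4 + 1/4 + 1/4 + 2/4 = 5/4 = 1.25.
Kraft's inequality requires Σ ≤ 1; here Σ = 1.25 > 1, so no such prefix code exists.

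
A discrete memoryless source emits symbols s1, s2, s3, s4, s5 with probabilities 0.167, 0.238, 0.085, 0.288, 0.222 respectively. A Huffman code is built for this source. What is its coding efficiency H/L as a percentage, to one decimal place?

Entropy H = −Σ p log₂ p ≈ 2.2256 bits.
Huffman merges: 17/200+167/1000→63/250; 111/500+119/500→23/50; 63/250+36/125→27/50; 23/50+27/50→1. L = 563/250 ≈ 2.2520.
Efficiency = H/L = 2.2256/2.2520 = 98.8%.

98.8%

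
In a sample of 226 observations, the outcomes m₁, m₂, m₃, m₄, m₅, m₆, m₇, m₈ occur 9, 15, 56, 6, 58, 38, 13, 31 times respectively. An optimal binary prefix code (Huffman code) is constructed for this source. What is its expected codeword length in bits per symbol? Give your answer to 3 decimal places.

Probabilities are the counts divided by 226.
Repeatedly combine the two least-probable nodes; the expected code length is the sum of the merged weights.
merge 3/113 + 9/226 → 15/226
merge 13/226 + 15/226 → 14/113
merge 15/226 + 14/113 → 43/226
merge 31/226 + 19/113 → 69/226
merge 43/226 + 28/113 → 99/226
merge 29/113 + 69/226 → 127/226
merge 99/226 + 127/226 → 1
L = 15/226 + 14/113 + 43/226 + 69/226 + 99/226 + 127/226 + 1 = 607/226 ≈ 2.686 bits/symbol.

2.686 bits/symbol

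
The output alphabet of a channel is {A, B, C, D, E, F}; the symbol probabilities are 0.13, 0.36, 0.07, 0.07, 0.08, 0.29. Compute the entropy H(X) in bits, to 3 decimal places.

2.260 bits

H = −Σ pᵢ log₂ pᵢ.
−0.13·log₂(0.13) = 0.3826
−0.36·log₂(0.36) = 0.5306
−0.07·log₂(0.07) = 0.2686
−0.07·log₂(0.07) = 0.2686
−0.08·log₂(0.08) = 0.2915
−0.29·log₂(0.29) = 0.5179
Sum ≈ 2.2598 → 2.260 bits.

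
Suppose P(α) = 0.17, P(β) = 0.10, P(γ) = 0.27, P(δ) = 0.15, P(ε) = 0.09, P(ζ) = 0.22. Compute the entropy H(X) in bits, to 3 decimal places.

H = −Σ pᵢ log₂ pᵢ.
−0.17·log₂(0.17) = 0.4346
−0.10·log₂(0.10) = 0.3322
−0.27·log₂(0.27) = 0.5100
−0.15·log₂(0.15) = 0.4105
−0.09·log₂(0.09) = 0.3127
−0.22·log₂(0.22) = 0.4806
Sum ≈ 2.4806 → 2.481 bits.

2.481 bits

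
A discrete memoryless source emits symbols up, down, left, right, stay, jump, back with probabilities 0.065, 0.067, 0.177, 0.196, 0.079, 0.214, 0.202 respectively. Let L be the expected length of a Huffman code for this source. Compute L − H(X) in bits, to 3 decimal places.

0.064 bits

Entropy H = −Σ p log₂ p ≈ 2.6520 bits.
Huffman merges: 13/200+67/1000→33/250; 79/1000+33/250→211/1000; 177/1000+49/250→373/1000; 101/500+211/1000→413/1000; 107/500+373/1000→587/1000; 413/1000+587/1000→1. L = 679/250 ≈ 2.7160.
L − H = 2.7160 − 2.6520 = 0.064 bits.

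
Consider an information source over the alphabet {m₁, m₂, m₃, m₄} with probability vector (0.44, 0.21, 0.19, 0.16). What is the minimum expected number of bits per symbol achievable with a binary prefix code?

Repeatedly combine the two least-probable nodes; the expected code length is the sum of the merged weights.
merge 4/25 + 19/100 → 7/20
merge 21/100 + 7/20 → 14/25
merge 11/25 + 14/25 → 1
L = 7/20 + 14/25 + 1 = 191/100 = 1.91 bits/symbol.

1.91 bits/symbol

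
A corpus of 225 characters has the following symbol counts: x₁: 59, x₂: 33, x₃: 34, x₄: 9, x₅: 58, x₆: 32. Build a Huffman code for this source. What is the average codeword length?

2.48 bits/symbol

Probabilities are the counts divided by 225.
Repeatedly combine the two least-probable nodes; the expected code length is the sum of the merged weights.
merge 1/25 + 32/225 → 41/225
merge 11/75 + 34/225 → 67/225
merge 41/225 + 58/225 → 11/25
merge 59/225 + 67/225 → 14/25
merge 11/25 + 14/25 → 1
L = 41/225 + 67/225 + 11/25 + 14/25 + 1 = 62/25 = 2.48 bits/symbol.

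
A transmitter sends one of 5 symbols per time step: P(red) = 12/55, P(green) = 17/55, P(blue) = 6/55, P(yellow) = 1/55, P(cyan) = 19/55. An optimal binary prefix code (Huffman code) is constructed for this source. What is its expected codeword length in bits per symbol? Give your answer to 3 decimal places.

2.127 bits/symbol

Repeatedly combine the two least-probable nodes; the expected code length is the sum of the merged weights.
merge 1/55 + 6/55 → 7/55
merge 7/55 + 12/55 → 19/55
merge 17/55 + 19/55 → 36/55
merge 19/55 + 36/55 → 1
L = 7/55 + 19/55 + 36/55 + 1 = 117/55 ≈ 2.127 bits/symbol.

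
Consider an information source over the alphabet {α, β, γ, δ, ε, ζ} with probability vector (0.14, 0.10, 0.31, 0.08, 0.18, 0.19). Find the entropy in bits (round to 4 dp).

2.4451 bits

H = −Σ pᵢ log₂ pᵢ.
−0.14·log₂(0.14) = 0.3971
−0.10·log₂(0.10) = 0.3322
−0.31·log₂(0.31) = 0.5238
−0.08·log₂(0.08) = 0.2915
−0.18·log₂(0.18) = 0.4453
−0.19·log₂(0.19) = 0.4552
Sum ≈ 2.4451 → 2.4451 bits.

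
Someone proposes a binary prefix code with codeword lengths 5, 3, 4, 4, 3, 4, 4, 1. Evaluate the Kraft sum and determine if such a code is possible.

With common denominator 2^5 = 32: Σ 2^(−ℓᵢ) = 1/32 + 4/32 + 2/32 + 2/32 + 4/32 + 2/32 + 2/32 + 16/32 = 33/32 = 1.03125.
Kraft's inequality requires Σ ≤ 1; here Σ = 1.03125 > 1, so no such prefix code exists.

1.03125; no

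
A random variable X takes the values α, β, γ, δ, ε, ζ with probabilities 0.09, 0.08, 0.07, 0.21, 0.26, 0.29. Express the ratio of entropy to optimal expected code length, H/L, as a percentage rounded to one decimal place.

Entropy H = −Σ p log₂ p ≈ 2.3687 bits.
Huffman merges: 7/100+2/25→3/20; 9/100+3/20→6/25; 21/100+6/25→9/20; 13/50+29/100→11/20; 9/20+11/20→1. L = 239/100 ≈ 2.3900.
Efficiency = H/L = 2.3687/2.3900 = 99.1%.

99.1%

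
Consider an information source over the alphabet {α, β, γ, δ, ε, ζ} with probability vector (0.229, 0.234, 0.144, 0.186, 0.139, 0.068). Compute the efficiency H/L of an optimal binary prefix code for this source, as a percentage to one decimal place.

98.2%

Entropy H = −Σ p log₂ p ≈ 2.4907 bits.
Huffman merges: 17/250+139/1000→207/1000; 18/125+93/500→33/100; 207/1000+229/1000→109/250; 117/500+33/100→141/250; 109/250+141/250→1. L = 2537/1000 ≈ 2.5370.
Efficiency = H/L = 2.4907/2.5370 = 98.2%.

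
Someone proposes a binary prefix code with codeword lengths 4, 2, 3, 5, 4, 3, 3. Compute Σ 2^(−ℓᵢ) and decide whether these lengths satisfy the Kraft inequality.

0.78125; yes

With common denominator 2^5 = 32: Σ 2^(−ℓᵢ) = 2/32 + 8/32 + 4/32 + 1/32 + 2/32 + 4/32 + 4/32 = 25/32 = 0.78125.
Kraft's inequality requires Σ ≤ 1; here Σ = 0.78125 ≤ 1, so such a prefix code exists.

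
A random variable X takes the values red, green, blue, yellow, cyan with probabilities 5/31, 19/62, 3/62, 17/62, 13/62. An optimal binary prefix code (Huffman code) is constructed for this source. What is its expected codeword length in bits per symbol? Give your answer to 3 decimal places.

2.210 bits/symbol

Repeatedly combine the two least-probable nodes; the expected code length is the sum of the merged weights.
merge 3/62 + 5/31 → 13/62
merge 13/62 + 13/62 → 13/31
merge 17/62 + 19/62 → 18/31
merge 13/31 + 18/31 → 1
L = 13/62 + 13/31 + 18/31 + 1 = 137/62 ≈ 2.210 bits/symbol.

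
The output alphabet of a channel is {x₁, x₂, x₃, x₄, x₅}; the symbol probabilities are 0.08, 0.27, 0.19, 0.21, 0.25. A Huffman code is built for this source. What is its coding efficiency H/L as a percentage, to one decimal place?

Entropy H = −Σ p log₂ p ≈ 2.2296 bits.
Huffman merges: 2/25+19/100→27/100; 21/100+1/4→23/50; 27/100+27/100→27/50; 23/50+27/50→1. L = 227/100 ≈ 2.2700.
Efficiency = H/L = 2.2296/2.2700 = 98.2%.

98.2%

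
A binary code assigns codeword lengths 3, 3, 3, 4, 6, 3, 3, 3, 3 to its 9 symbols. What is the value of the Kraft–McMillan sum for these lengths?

With common denominator 2^6 = 64: Σ 2^(−ℓᵢ) = 8/64 + 8/64 + 8/64 + 4/64 + 1/64 + 8/64 + 8/64 + 8/64 + 8/64 = 61/64 = 0.953125.

0.953125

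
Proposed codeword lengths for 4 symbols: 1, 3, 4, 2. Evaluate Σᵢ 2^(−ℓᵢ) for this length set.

0.9375

With common denominator 2^4 = 16: Σ 2^(−ℓᵢ) = 8/16 + 2/16 + 1/16 + 4/16 = 15/16 = 0.9375.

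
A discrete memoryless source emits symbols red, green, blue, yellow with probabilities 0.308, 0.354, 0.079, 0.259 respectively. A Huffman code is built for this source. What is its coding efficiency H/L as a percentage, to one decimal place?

Entropy H = −Σ p log₂ p ≈ 1.8477 bits.
Huffman merges: 79/1000+259/1000→169/500; 77/250+169/500→323/500; 177/500+323/500→1. L = 248/125 ≈ 1.9840.
Efficiency = H/L = 1.8477/1.9840 = 93.1%.

93.1%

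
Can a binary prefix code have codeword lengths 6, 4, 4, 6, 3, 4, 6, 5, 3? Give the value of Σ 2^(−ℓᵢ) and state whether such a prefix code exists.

0.515625; yes

With common denominator 2^6 = 64: Σ 2^(−ℓᵢ) = 1/64 + 4/64 + 4/64 + 1/64 + 8/64 + 4/64 + 1/64 + 2/64 + 8/64 = 33/64 = 0.515625.
Kraft's inequality requires Σ ≤ 1; here Σ = 0.515625 ≤ 1, so such a prefix code exists.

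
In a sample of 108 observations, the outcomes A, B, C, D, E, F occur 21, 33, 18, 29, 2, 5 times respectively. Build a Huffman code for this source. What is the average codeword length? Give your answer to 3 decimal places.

2.296 bits/symbol

Probabilities are the counts divided by 108.
Repeatedly combine the two least-probable nodes; the expected code length is the sum of the merged weights.
merge 1/54 + 5/108 → 7/108
merge 7/108 + 1/6 → 25/108
merge 7/36 + 25/108 → 23/54
merge 29/108 + 11/36 → 31/54
merge 23/54 + 31/54 → 1
L = 7/108 + 25/108 + 23/54 + 31/54 + 1 = 62/27 ≈ 2.296 bits/symbol.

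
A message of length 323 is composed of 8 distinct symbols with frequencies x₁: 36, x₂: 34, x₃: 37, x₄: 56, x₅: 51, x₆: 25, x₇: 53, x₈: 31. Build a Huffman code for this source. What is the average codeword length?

Probabilities are the counts divided by 323.
Repeatedly combine the two least-probable nodes; the expected code length is the sum of the merged weights.
merge 25/323 + 31/323 → 56/323
merge 2/19 + 36/323 → 70/323
merge 37/323 + 3/19 → 88/323
merge 53/323 + 56/323 → 109/323
merge 56/323 + 70/323 → 126/323
merge 88/323 + 109/323 → 197/323
merge 126/323 + 197/323 → 1
L = 56/323 + 70/323 + 88/323 + 109/323 + 126/323 + 197/323 + 1 = 3 bits/symbol.

3 bits/symbol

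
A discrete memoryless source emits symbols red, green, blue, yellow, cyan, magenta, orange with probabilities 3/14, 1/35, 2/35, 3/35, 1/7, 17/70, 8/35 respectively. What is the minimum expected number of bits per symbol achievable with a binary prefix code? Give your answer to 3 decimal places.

Repeatedly combine the two least-probable nodes; the expected code length is the sum of the merged weights.
merge 1/35 + 2/35 → 3/35
merge 3/35 + 3/35 → 6/35
merge 1/7 + 6/35 → 11/35
merge 3/14 + 8/35 → 31/70
merge 17/70 + 11/35 → 39/70
merge 31/70 + 39/70 → 1
L = 3/35 + 6/35 + 11/35 + 31/70 + 39/70 + 1 = 18/7 ≈ 2.571 bits/symbol.

2.571 bits/symbol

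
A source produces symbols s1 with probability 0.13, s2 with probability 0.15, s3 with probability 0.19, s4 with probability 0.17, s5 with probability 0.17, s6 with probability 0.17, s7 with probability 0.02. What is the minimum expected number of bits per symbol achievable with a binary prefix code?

Repeatedly combine the two least-probable nodes; the expected code length is the sum of the merged weights.
merge 1/50 + 13/100 → 3/20
merge 3/20 + 3/20 → 3/10
merge 17/100 + 17/100 → 17/50
merge 17/100 + 19/100 → 9/25
merge 3/10 + 17/50 → 16/25
merge 9/25 + 16/25 → 1
L = 3/20 + 3/10 + 17/50 + 9/25 + 16/25 + 1 = 279/100 = 2.79 bits/symbol.

2.79 bits/symbol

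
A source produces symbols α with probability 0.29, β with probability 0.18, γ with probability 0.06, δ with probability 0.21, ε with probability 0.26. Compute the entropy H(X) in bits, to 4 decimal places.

H = −Σ pᵢ log₂ pᵢ.
−0.29·log₂(0.29) = 0.5179
−0.18·log₂(0.18) = 0.4453
−0.06·log₂(0.06) = 0.2435
−0.21·log₂(0.21) = 0.4728
−0.26·log₂(0.26) = 0.5053
Sum ≈ 2.1849 → 2.1849 bits.

2.1849 bits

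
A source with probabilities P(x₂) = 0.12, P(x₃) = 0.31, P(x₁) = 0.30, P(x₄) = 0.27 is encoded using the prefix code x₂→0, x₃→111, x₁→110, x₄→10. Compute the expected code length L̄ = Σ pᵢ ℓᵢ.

2.49 bits/symbol

L̄ = Σ pᵢ·ℓᵢ = 0.12·1 + 0.31·3 + 0.30·3 + 0.27·2 = 2.49 bits/symbol.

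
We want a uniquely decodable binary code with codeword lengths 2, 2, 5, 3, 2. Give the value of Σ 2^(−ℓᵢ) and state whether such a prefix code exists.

With common denominator 2^5 = 32: Σ 2^(−ℓᵢ) = 8/32 + 8/32 + 1/32 + 4/32 + 8/32 = 29/32 = 0.90625.
Kraft's inequality requires Σ ≤ 1; here Σ = 0.90625 ≤ 1, so such a prefix code exists.

0.90625; yes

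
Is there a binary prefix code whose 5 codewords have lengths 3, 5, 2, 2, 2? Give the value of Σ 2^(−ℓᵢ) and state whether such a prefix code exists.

With common denominator 2^5 = 32: Σ 2^(−ℓᵢ) = 4/32 + 1/32 + 8/32 + 8/32 + 8/32 = 29/32 = 0.90625.
Kraft's inequality requires Σ ≤ 1; here Σ = 0.90625 ≤ 1, so such a prefix code exists.

0.90625; yes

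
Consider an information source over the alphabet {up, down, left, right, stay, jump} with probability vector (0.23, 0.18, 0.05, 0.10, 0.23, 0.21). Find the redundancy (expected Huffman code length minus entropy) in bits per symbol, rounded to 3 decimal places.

Entropy H = −Σ p log₂ p ≈ 2.4418 bits.
Huffman merges: 1/20+1/10→3/20; 3/20+9/50→33/100; 21/100+23/100→11/25; 23/100+33/100→14/25; 11/25+14/25→1. L = 62/25 ≈ 2.4800.
L − H = 2.4800 − 2.4418 = 0.038 bits.

0.038 bits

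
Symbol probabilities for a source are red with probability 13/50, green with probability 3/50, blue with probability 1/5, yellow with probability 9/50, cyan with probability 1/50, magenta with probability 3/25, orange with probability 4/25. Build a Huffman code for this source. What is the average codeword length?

Repeatedly combine the two least-probable nodes; the expected code length is the sum of the merged weights.
merge 1/50 + 3/50 → 2/25
merge 2/25 + 3/25 → 1/5
merge 4/25 + 9/50 → 17/50
merge 1/5 + 1/5 → 2/5
merge 13/50 + 17/50 → 3/5
merge 2/5 + 3/5 → 1
L = 2/25 + 1/5 + 17/50 + 2/5 + 3/5 + 1 = 131/50 = 2.62 bits/symbol.

2.62 bits/symbol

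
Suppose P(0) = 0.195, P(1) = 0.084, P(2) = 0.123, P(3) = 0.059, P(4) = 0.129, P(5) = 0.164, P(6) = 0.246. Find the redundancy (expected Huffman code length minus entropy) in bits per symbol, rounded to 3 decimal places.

Entropy H = −Σ p log₂ p ≈ 2.6794 bits.
Huffman merges: 59/1000+21/250→143/1000; 123/1000+129/1000→63/250; 143/1000+41/250→307/1000; 39/200+123/500→441/1000; 63/250+307/1000→559/1000; 441/1000+559/1000→1. L = 1351/500 ≈ 2.7020.
L − H = 2.7020 − 2.6794 = 0.023 bits.

0.023 bits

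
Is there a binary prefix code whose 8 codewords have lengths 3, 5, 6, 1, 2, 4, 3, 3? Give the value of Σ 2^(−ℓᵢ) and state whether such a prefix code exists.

1.234375; no

With common denominator 2^6 = 64: Σ 2^(−ℓᵢ) = 8/64 + 2/64 + 1/64 + 32/64 + 16/64 + 4/64 + 8/64 + 8/64 = 79/64 = 1.234375.
Kraft's inequality requires Σ ≤ 1; here Σ = 1.234375 > 1, so no such prefix code exists.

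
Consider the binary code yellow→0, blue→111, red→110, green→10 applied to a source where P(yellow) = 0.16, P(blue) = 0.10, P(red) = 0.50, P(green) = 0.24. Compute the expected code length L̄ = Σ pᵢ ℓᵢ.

L̄ = Σ pᵢ·ℓᵢ = 0.16·1 + 0.10·3 + 0.50·3 + 0.24·2 = 2.44 bits/symbol.

2.44 bits/symbol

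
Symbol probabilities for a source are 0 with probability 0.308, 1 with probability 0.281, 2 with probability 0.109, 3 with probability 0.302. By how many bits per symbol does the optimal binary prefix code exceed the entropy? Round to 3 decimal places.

Entropy H = −Σ p log₂ p ≈ 1.9081 bits.
Huffman merges: 109/1000+281/1000→39/100; 151/500+77/250→61/100; 39/100+61/100→1. L = 2 ≈ 2.0000.
L − H = 2.0000 − 1.9081 = 0.092 bits.

0.092 bits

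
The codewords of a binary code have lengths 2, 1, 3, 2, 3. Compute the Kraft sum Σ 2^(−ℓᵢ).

With common denominator 2^3 = 8: Σ 2^(−ℓᵢ) = 2/8 + 4/8 + 1/8 + 2/8 + 1/8 = 10/8 = 1.25.

1.25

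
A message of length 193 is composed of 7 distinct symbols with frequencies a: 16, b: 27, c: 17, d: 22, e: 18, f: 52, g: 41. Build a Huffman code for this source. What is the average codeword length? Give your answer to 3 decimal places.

Probabilities are the counts divided by 193.
Repeatedly combine the two least-probable nodes; the expected code length is the sum of the merged weights.
merge 16/193 + 17/193 → 33/193
merge 18/193 + 22/193 → 40/193
merge 27/193 + 33/193 → 60/193
merge 40/193 + 41/193 → 81/193
merge 52/193 + 60/193 → 112/193
merge 81/193 + 112/193 → 1
L = 33/193 + 40/193 + 60/193 + 81/193 + 112/193 + 1 = 519/193 ≈ 2.689 bits/symbol.

2.689 bits/symbol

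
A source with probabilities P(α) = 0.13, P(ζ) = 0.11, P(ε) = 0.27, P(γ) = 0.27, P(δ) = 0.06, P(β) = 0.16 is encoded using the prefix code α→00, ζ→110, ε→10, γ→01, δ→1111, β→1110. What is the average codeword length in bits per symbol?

L̄ = Σ pᵢ·ℓᵢ = 0.13·2 + 0.11·3 + 0.27·2 + 0.27·2 + 0.06·4 + 0.16·4 = 2.55 bits/symbol.

2.55 bits/symbol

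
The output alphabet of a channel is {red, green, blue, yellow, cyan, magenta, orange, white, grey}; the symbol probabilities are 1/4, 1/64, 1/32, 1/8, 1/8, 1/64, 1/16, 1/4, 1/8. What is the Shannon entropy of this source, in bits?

Each probability is a power of 1/2, so log₂(1/p) is an integer.
H = Σ p·log₂(1/p) = 1/4·2 + 1/64·6 + 1/32·5 + 1/8·3 + 1/8·3 + 1/64·6 + 1/16·4 + 1/4·2 + 1/8·3 = 2.71875 bits.

2.71875 bits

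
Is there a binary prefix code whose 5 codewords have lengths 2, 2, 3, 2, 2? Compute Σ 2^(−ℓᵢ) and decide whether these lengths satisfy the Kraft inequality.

With common denominator 2^3 = 8: Σ 2^(−ℓᵢ) = 2/8 + 2/8 + 1/8 + 2/8 + 2/8 = 9/8 = 1.125.
Kraft's inequality requires Σ ≤ 1; here Σ = 1.125 > 1, so no such prefix code exists.

1.125; no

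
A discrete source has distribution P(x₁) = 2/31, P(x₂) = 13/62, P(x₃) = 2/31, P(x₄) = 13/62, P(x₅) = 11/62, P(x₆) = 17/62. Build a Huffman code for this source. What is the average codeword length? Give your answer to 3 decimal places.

Repeatedly combine the two least-probable nodes; the expected code length is the sum of the merged weights.
merge 2/31 + 2/31 → 4/31
merge 4/31 + 11/62 → 19/62
merge 13/62 + 13/62 → 13/31
merge 17/62 + 19/62 → 18/31
merge 13/31 + 18/31 → 1
L = 4/31 + 19/62 + 13/31 + 18/31 + 1 = 151/62 ≈ 2.435 bits/symbol.

2.435 bits/symbol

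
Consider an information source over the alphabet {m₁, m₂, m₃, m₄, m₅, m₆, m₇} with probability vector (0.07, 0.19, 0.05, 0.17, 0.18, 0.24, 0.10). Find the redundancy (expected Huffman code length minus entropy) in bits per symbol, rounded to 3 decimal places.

Entropy H = −Σ p log₂ p ≈ 2.6461 bits.
Huffman merges: 1/20+7/100→3/25; 1/10+3/25→11/50; 17/100+9/50→7/20; 19/100+11/50→41/100; 6/25+7/20→59/100; 41/100+59/100→1. L = 269/100 ≈ 2.6900.
L − H = 2.6900 − 2.6461 = 0.044 bits.

0.044 bits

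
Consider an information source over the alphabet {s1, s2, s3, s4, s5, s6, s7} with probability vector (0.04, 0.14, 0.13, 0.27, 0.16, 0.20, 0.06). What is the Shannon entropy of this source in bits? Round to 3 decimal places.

H = −Σ pᵢ log₂ pᵢ.
−0.04·log₂(0.04) = 0.1858
−0.14·log₂(0.14) = 0.3971
−0.13·log₂(0.13) = 0.3826
−0.27·log₂(0.27) = 0.5100
−0.16·log₂(0.16) = 0.4230
−0.20·log₂(0.20) = 0.4644
−0.06·log₂(0.06) = 0.2435
Sum ≈ 2.6065 → 2.606 bits.

2.606 bits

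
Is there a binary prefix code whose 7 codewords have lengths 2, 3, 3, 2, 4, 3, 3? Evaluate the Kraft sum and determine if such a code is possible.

With common denominator 2^4 = 16: Σ 2^(−ℓᵢ) = 4/16 + 2/16 + 2/16 + 4/16 + 1/16 + 2/16 + 2/16 = 17/16 = 1.0625.
Kraft's inequality requires Σ ≤ 1; here Σ = 1.0625 > 1, so no such prefix code exists.

1.0625; no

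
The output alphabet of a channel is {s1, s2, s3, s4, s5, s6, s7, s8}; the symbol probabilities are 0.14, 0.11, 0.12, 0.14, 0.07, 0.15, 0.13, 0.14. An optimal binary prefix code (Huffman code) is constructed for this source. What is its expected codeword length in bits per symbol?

3 bits/symbol

Repeatedly combine the two least-probable nodes; the expected code length is the sum of the merged weights.
merge 7/100 + 11/100 → 9/50
merge 3/25 + 13/100 → 1/4
merge 7/50 + 7/50 → 7/25
merge 7/50 + 3/20 → 29/100
merge 9/50 + 1/4 → 43/100
merge 7/25 + 29/100 → 57/100
merge 43/100 + 57/100 → 1
L = 9/50 + 1/4 + 7/25 + 29/100 + 43/100 + 57/100 + 1 = 3 bits/symbol.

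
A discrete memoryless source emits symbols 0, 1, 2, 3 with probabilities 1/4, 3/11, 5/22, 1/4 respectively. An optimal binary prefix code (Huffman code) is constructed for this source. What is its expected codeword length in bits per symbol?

2 bits/symbol

Repeatedly combine the two least-probable nodes; the expected code length is the sum of the merged weights.
merge 5/22 + 1/4 → 21/44
merge 1/4 + 3/11 → 23/44
merge 21/44 + 23/44 → 1
L = 21/44 + 23/44 + 1 = 2 bits/symbol.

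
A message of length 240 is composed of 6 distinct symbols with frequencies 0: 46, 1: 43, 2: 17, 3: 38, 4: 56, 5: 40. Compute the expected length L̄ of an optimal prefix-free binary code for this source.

Probabilities are the counts divided by 240.
Repeatedly combine the two least-probable nodes; the expected code length is the sum of the merged weights.
merge 17/240 + 19/120 → 11/48
merge 1/6 + 43/240 → 83/240
merge 23/120 + 11/48 → 101/240
merge 7/30 + 83/240 → 139/240
merge 101/240 + 139/240 → 1
L = 11/48 + 83/240 + 101/240 + 139/240 + 1 = 103/40 = 2.575 bits/symbol.

2.575 bits/symbol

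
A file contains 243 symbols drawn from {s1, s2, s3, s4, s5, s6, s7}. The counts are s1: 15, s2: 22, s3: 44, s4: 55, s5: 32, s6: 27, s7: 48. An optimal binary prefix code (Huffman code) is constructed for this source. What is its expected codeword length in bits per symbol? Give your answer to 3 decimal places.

Probabilities are the counts divided by 243.
Repeatedly combine the two least-probable nodes; the expected code length is the sum of the merged weights.
merge 5/81 + 22/243 → 37/243
merge 1/9 + 32/243 → 59/243
merge 37/243 + 44/243 → 1/3
merge 16/81 + 55/243 → 103/243
merge 59/243 + 1/3 → 140/243
merge 103/243 + 140/243 → 1
L = 37/243 + 59/243 + 1/3 + 103/243 + 140/243 + 1 = 221/81 ≈ 2.728 bits/symbol.

2.728 bits/symbol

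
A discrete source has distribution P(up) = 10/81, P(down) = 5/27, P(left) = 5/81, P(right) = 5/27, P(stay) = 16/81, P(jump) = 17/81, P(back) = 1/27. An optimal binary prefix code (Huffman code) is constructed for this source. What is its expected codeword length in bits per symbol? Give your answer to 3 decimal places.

2.691 bits/symbol

Repeatedly combine the two least-probable nodes; the expected code length is the sum of the merged weights.
merge 1/27 + 5/81 → 8/81
merge 8/81 + 10/81 → 2/9
merge 5/27 + 5/27 → 10/27
merge 16/81 + 17/81 → 11/27
merge 2/9 + 10/27 → 16/27
merge 11/27 + 16/27 → 1
L = 8/81 + 2/9 + 10/27 + 11/27 + 16/27 + 1 = 218/81 ≈ 2.691 bits/symbol.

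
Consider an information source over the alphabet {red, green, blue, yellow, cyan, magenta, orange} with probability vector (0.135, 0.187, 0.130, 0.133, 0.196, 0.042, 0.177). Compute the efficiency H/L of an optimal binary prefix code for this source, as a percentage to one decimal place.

97.1%

Entropy H = −Σ p log₂ p ≈ 2.7072 bits.
Huffman merges: 21/500+13/100→43/250; 133/1000+27/200→67/250; 43/250+177/1000→349/1000; 187/1000+49/250→383/1000; 67/250+349/1000→617/1000; 383/1000+617/1000→1. L = 2789/1000 ≈ 2.7890.
Efficiency = H/L = 2.7072/2.7890 = 97.1%.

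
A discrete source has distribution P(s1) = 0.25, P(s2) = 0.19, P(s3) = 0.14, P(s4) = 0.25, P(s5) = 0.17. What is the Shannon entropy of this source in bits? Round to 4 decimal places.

2.2869 bits

H = −Σ pᵢ log₂ pᵢ.
−0.25·log₂(0.25) = 0.5000
−0.19·log₂(0.19) = 0.4552
−0.14·log₂(0.14) = 0.3971
−0.25·log₂(0.25) = 0.5000
−0.17·log₂(0.17) = 0.4346
Sum ≈ 2.2869 → 2.2869 bits.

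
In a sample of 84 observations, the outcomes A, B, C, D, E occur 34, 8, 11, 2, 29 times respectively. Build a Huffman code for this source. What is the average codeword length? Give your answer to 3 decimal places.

Probabilities are the counts divided by 84.
Repeatedly combine the two least-probable nodes; the expected code length is the sum of the merged weights.
merge 1/42 + 2/21 → 5/42
merge 5/42 + 11/84 → 1/4
merge 1/4 + 29/84 → 25/42
merge 17/42 + 25/42 → 1
L = 5/42 + 1/4 + 25/42 + 1 = 55/28 ≈ 1.964 bits/symbol.

1.964 bits/symbol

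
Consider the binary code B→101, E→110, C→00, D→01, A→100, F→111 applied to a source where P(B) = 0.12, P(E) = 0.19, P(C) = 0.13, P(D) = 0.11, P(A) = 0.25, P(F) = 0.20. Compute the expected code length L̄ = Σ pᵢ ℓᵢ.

2.76 bits/symbol

L̄ = Σ pᵢ·ℓᵢ = 0.12·3 + 0.19·3 + 0.13·2 + 0.11·2 + 0.25·3 + 0.20·3 = 2.76 bits/symbol.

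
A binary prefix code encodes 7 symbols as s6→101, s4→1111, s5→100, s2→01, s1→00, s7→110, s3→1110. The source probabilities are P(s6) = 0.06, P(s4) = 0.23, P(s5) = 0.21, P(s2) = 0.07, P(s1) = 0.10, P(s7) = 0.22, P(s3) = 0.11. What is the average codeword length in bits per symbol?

L̄ = Σ pᵢ·ℓᵢ = 0.06·3 + 0.23·4 + 0.21·3 + 0.07·2 + 0.10·2 + 0.22·3 + 0.11·4 = 3.17 bits/symbol.

3.17 bits/symbol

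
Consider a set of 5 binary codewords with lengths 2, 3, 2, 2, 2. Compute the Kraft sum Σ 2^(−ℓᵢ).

1.125

With common denominator 2^3 = 8: Σ 2^(−ℓᵢ) = 2/8 + 1/8 + 2/8 + 2/8 + 2/8 = 9/8 = 1.125.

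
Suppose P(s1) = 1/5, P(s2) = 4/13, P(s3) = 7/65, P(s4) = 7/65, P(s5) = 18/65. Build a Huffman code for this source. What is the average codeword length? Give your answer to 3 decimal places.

Repeatedly combine the two least-probable nodes; the expected code length is the sum of the merged weights.
merge 7/65 + 7/65 → 14/65
merge 1/5 + 14/65 → 27/65
merge 18/65 + 4/13 → 38/65
merge 27/65 + 38/65 → 1
L = 14/65 + 27/65 + 38/65 + 1 = 144/65 ≈ 2.215 bits/symbol.

2.215 bits/symbol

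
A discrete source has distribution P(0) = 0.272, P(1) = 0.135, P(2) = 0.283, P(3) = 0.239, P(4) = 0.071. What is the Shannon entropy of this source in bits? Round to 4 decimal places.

2.1807 bits

H = −Σ pᵢ log₂ pᵢ.
−0.272·log₂(0.272) = 0.5109
−0.135·log₂(0.135) = 0.3900
−0.283·log₂(0.283) = 0.5154
−0.239·log₂(0.239) = 0.4935
−0.071·log₂(0.071) = 0.2709
Sum ≈ 2.1807 → 2.1807 bits.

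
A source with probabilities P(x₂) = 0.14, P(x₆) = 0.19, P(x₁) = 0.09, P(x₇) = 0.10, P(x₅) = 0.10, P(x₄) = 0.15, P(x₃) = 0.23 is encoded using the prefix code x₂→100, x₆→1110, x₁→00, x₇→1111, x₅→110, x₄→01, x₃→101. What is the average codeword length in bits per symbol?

3.05 bits/symbol

L̄ = Σ pᵢ·ℓᵢ = 0.14·3 + 0.19·4 + 0.09·2 + 0.10·4 + 0.10·3 + 0.15·2 + 0.23·3 = 3.05 bits/symbol.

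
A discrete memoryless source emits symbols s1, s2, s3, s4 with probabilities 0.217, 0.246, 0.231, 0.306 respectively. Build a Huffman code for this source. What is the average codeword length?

2 bits/symbol

Repeatedly combine the two least-probable nodes; the expected code length is the sum of the merged weights.
merge 217/1000 + 231/1000 → 56/125
merge 123/500 + 153/500 → 69/125
merge 56/125 + 69/125 → 1
L = 56/125 + 69/125 + 1 = 2 bits/symbol.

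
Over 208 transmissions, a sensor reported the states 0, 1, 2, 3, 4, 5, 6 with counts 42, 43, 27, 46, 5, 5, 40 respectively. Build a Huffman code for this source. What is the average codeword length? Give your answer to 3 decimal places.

2.596 bits/symbol

Probabilities are the counts divided by 208.
Repeatedly combine the two least-probable nodes; the expected code length is the sum of the merged weights.
merge 5/208 + 5/208 → 5/104
merge 5/104 + 27/208 → 37/208
merge 37/208 + 5/26 → 77/208
merge 21/104 + 43/208 → 85/208
merge 23/104 + 77/208 → 123/208
merge 85/208 + 123/208 → 1
L = 5/104 + 37/208 + 77/208 + 85/208 + 123/208 + 1 = 135/52 ≈ 2.596 bits/symbol.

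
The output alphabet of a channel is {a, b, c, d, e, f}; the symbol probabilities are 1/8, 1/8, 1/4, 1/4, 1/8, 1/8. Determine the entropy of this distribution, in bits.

2.5 bits

Each probability is a power of 1/2, so log₂(1/p) is an integer.
H = Σ p·log₂(1/p) = 1/8·3 + 1/8·3 + 1/4·2 + 1/4·2 + 1/8·3 + 1/8·3 = 2.5 bits.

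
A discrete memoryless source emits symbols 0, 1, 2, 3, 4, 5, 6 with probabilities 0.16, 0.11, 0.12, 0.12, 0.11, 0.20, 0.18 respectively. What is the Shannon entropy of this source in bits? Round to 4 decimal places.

2.7674 bits

H = −Σ pᵢ log₂ pᵢ.
−0.16·log₂(0.16) = 0.4230
−0.11·log₂(0.11) = 0.3503
−0.12·log₂(0.12) = 0.3671
−0.12·log₂(0.12) = 0.3671
−0.11·log₂(0.11) = 0.3503
−0.20·log₂(0.20) = 0.4644
−0.18·log₂(0.18) = 0.4453
Sum ≈ 2.7674 → 2.7674 bits.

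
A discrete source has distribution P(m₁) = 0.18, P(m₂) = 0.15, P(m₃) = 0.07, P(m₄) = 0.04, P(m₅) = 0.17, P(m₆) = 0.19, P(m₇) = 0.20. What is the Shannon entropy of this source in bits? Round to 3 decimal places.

H = −Σ pᵢ log₂ pᵢ.
−0.18·log₂(0.18) = 0.4453
−0.15·log₂(0.15) = 0.4105
−0.07·log₂(0.07) = 0.2686
−0.04·log₂(0.04) = 0.1858
−0.17·log₂(0.17) = 0.4346
−0.19·log₂(0.19) = 0.4552
−0.20·log₂(0.20) = 0.4644
Sum ≈ 2.6644 → 2.664 bits.

2.664 bits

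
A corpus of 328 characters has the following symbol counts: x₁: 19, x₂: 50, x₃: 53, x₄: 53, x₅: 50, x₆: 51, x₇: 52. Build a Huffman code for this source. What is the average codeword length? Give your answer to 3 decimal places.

Probabilities are the counts divided by 328.
Repeatedly combine the two least-probable nodes; the expected code length is the sum of the merged weights.
merge 19/328 + 25/164 → 69/328
merge 25/164 + 51/328 → 101/328
merge 13/82 + 53/328 → 105/328
merge 53/328 + 69/328 → 61/164
merge 101/328 + 105/328 → 103/164
merge 61/164 + 103/164 → 1
L = 69/328 + 101/328 + 105/328 + 61/164 + 103/164 + 1 = 931/328 ≈ 2.838 bits/symbol.

2.838 bits/symbol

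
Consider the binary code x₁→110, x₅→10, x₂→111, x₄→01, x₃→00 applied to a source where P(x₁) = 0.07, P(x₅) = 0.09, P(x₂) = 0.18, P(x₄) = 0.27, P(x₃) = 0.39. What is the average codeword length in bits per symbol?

2.25 bits/symbol

L̄ = Σ pᵢ·ℓᵢ = 0.07·3 + 0.09·2 + 0.18·3 + 0.27·2 + 0.39·2 = 2.25 bits/symbol.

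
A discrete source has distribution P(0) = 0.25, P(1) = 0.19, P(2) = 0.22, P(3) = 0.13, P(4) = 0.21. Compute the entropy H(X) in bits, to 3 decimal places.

H = −Σ pᵢ log₂ pᵢ.
−0.25·log₂(0.25) = 0.5000
−0.19·log₂(0.19) = 0.4552
−0.22·log₂(0.22) = 0.4806
−0.13·log₂(0.13) = 0.3826
−0.21·log₂(0.21) = 0.4728
Sum ≈ 2.2913 → 2.291 bits.

2.291 bits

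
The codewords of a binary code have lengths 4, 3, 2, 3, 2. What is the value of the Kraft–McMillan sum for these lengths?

With common denominator 2^4 = 16: Σ 2^(−ℓᵢ) = 1/16 + 2/16 + 4/16 + 2/16 + 4/16 = 13/16 = 0.8125.

0.8125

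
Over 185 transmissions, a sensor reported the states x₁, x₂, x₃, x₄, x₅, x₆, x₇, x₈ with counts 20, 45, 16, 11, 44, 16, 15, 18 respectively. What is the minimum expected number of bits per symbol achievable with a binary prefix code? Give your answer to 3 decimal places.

2.832 bits/symbol

Probabilities are the counts divided by 185.
Repeatedly combine the two least-probable nodes; the expected code length is the sum of the merged weights.
merge 11/185 + 3/37 → 26/185
merge 16/185 + 16/185 → 32/185
merge 18/185 + 4/37 → 38/185
merge 26/185 + 32/185 → 58/185
merge 38/185 + 44/185 → 82/185
merge 9/37 + 58/185 → 103/185
merge 82/185 + 103/185 → 1
L = 26/185 + 32/185 + 38/185 + 58/185 + 82/185 + 103/185 + 1 = 524/185 ≈ 2.832 bits/symbol.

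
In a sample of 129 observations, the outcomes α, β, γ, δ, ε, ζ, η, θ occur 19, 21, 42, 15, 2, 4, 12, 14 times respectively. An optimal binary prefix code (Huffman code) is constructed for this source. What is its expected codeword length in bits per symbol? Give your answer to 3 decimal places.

Probabilities are the counts divided by 129.
Repeatedly combine the two least-probable nodes; the expected code length is the sum of the merged weights.
merge 2/129 + 4/129 → 2/43
merge 2/43 + 4/43 → 6/43
merge 14/129 + 5/43 → 29/129
merge 6/43 + 19/129 → 37/129
merge 7/43 + 29/129 → 50/129
merge 37/129 + 14/43 → 79/129
merge 50/129 + 79/129 → 1
L = 2/43 + 6/43 + 29/129 + 37/129 + 50/129 + 79/129 + 1 = 116/43 ≈ 2.698 bits/symbol.

2.698 bits/symbol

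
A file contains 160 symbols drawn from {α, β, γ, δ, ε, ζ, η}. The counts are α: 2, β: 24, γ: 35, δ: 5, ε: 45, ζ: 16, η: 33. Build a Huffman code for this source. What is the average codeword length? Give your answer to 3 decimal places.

2.481 bits/symbol

Probabilities are the counts divided by 160.
Repeatedly combine the two least-probable nodes; the expected code length is the sum of the merged weights.
merge 1/80 + 1/32 → 7/160
merge 7/160 + 1/10 → 23/160
merge 23/160 + 3/20 → 47/160
merge 33/160 + 7/32 → 17/40
merge 9/32 + 47/160 → 23/40
merge 17/40 + 23/40 → 1
L = 7/160 + 23/160 + 47/160 + 17/40 + 23/40 + 1 = 397/160 ≈ 2.481 bits/symbol.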